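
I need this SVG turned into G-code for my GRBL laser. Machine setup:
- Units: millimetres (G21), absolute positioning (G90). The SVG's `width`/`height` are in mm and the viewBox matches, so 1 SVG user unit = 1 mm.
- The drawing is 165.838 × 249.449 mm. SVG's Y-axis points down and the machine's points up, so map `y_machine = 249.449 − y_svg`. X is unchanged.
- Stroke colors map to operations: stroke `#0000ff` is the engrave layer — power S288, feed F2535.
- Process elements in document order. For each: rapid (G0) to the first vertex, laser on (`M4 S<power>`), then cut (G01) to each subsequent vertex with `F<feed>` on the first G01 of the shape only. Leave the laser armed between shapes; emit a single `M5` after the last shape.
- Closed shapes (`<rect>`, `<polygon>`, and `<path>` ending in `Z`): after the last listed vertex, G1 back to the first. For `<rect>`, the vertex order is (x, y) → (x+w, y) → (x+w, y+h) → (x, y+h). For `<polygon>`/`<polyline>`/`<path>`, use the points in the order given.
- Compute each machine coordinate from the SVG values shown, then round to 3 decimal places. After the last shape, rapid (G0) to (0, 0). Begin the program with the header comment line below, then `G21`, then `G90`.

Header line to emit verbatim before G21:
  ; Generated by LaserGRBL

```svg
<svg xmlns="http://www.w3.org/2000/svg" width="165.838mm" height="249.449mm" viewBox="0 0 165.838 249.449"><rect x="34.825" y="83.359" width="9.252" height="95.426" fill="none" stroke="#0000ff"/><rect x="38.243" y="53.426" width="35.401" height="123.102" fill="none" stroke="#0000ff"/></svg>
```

; Generated by LaserGRBL
G21
G90
G0 X34.825 Y166.090
M4 S288
G01 X44.077 Y166.090 F2535
G01 X44.077 Y70.664
G01 X34.825 Y70.664
G01 X34.825 Y166.090
G0 X38.243 Y196.023
M4 S288
G01 X73.644 Y196.023 F2535
G01 X73.644 Y72.921
G01 X38.243 Y72.921
G01 X38.243 Y196.023
M5
G0 X0.000 Y0.000

viewBox `0 0 165.838 249.449` with mm width/height → 1 unit = 1 mm. Flip: y_m = 249.449 − y_svg.

**Shape 1** — `<rect>` rectangle, stroke `#0000ff` → engrave (S288, F2535). Machine vertices: (34.825,166.090) → (44.077,166.090) → (44.077,70.664) → (34.825,70.664) → (34.825,166.090). Closed: final G1 returns to the first vertex.

**Shape 2** — `<rect>` rectangle, stroke `#0000ff` → engrave (S288, F2535). Machine vertices: (38.243,196.023) → (73.644,196.023) → (73.644,72.921) → (38.243,72.921) → (38.243,196.023). Closed: final G1 returns to the first vertex.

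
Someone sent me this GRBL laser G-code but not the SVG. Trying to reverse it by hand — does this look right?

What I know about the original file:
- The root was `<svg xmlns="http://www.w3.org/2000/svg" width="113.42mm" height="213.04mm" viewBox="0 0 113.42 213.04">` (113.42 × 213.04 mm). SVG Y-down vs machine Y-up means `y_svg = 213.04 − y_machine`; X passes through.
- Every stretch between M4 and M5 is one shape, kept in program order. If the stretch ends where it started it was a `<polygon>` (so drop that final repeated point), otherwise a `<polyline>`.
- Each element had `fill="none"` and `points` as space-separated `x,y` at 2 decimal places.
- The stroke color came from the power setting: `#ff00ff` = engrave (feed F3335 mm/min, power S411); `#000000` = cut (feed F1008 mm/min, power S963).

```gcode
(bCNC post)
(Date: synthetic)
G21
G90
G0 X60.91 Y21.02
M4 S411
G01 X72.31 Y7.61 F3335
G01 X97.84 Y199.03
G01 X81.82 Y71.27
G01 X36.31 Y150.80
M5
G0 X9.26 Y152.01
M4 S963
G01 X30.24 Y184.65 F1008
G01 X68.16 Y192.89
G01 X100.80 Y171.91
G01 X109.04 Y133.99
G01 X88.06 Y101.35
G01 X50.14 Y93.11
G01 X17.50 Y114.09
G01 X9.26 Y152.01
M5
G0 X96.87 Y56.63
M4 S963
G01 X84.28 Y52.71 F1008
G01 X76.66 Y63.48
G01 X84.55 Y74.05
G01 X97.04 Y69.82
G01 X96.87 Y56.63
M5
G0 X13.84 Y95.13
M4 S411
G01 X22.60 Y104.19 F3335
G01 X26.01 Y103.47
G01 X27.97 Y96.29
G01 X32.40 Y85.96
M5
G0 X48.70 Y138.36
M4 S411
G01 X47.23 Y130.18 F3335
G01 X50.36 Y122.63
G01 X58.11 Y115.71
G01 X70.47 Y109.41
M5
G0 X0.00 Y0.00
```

y_svg = 213.04 − y_m.

[1] S411→`#ff00ff` (engrave); open run; points: 60.91,192.02 72.31,205.43 97.84,14.01 81.82,141.77 36.31,62.24

[2] S963→`#000000` (cut); closed run; points: 9.26,61.03 30.24,28.39 68.16,20.15 100.80,41.13 109.04,79.05 88.06,111.69 50.14,119.93 17.50,98.95

[3] S963→`#000000` (cut); closed run; points: 96.87,156.41 84.28,160.33 76.66,149.56 84.55,138.99 97.04,143.22

[4] S411→`#ff00ff` (engrave); open run; points: 13.84,117.91 22.60,108.85 26.01,109.57 27.97,116.75 32.40,127.08

[5] S411→`#ff00ff` (engrave); open run; points: 48.70,74.68 47.23,82.86 50.36,90.41 58.11,97.33 70.47,103.63

<svg xmlns="http://www.w3.org/2000/svg" width="113.42mm" height="213.04mm" viewBox="0 0 113.42 213.04">
  <polyline points="60.91,192.02 72.31,205.43 97.84,14.01 81.82,141.77 36.31,62.24" fill="none" stroke="#ff00ff"/>
  <polygon points="9.26,61.03 30.24,28.39 68.16,20.15 100.80,41.13 109.04,79.05 88.06,111.69 50.14,119.93 17.50,98.95" fill="none" stroke="#000000"/>
  <polygon points="96.87,156.41 84.28,160.33 76.66,149.56 84.55,138.99 97.04,143.22" fill="none" stroke="#000000"/>
  <polyline points="13.84,117.91 22.60,108.85 26.01,109.57 27.97,116.75 32.40,127.08" fill="none" stroke="#ff00ff"/>
  <polyline points="48.70,74.68 47.23,82.86 50.36,90.41 58.11,97.33 70.47,103.63" fill="none" stroke="#ff00ff"/>
</svg>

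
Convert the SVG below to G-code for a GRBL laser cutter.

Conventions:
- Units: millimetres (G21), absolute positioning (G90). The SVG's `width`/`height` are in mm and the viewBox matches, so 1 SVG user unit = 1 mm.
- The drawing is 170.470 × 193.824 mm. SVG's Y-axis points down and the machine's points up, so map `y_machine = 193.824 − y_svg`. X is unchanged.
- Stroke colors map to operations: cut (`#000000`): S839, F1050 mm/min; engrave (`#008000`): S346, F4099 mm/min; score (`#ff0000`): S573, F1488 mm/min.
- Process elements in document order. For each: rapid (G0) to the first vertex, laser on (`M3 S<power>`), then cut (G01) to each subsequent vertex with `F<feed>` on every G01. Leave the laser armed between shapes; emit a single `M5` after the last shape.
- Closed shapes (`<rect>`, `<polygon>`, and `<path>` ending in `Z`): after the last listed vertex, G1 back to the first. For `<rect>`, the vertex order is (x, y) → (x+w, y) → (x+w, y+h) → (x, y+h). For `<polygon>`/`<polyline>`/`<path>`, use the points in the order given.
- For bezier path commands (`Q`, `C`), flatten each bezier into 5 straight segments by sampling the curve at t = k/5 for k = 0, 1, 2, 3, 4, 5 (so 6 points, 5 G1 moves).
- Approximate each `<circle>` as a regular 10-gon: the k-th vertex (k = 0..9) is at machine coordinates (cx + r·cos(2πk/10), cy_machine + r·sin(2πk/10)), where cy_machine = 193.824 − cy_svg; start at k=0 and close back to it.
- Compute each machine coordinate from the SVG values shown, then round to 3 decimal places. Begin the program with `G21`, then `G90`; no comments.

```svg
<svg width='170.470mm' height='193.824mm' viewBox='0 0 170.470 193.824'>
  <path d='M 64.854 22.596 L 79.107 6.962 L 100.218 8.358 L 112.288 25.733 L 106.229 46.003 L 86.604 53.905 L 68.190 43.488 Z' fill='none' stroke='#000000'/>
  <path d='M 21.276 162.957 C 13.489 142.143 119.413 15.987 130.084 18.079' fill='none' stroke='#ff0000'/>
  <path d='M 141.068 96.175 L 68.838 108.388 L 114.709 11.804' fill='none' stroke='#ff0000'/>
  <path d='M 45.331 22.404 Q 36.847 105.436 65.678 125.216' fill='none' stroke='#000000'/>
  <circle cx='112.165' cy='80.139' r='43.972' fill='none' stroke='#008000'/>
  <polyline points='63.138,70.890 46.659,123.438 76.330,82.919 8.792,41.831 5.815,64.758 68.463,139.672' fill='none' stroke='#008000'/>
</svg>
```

G21
G90
G0 X64.854 Y171.228
M3 S839
G01 X79.107 Y186.862 F1050
G01 X100.218 Y185.466 F1050
G01 X112.288 Y168.091 F1050
G01 X106.229 Y147.821 F1050
G01 X86.604 Y139.919 F1050
G01 X68.190 Y150.336 F1050
G01 X64.854 Y171.228 F1050
G0 X21.276 Y30.867
M3 S573
G01 X28.577 Y54.128 F1488
G01 X53.139 Y91.458 F1488
G01 X84.931 Y131.646 F1488
G01 X113.923 Y163.479 F1488
G01 X130.084 Y175.745 F1488
G0 X141.068 Y97.649
M3 S573
G01 X68.838 Y85.436 F1488
G01 X114.709 Y182.020 F1488
G0 X45.331 Y171.420
M3 S839
G01 X43.430 Y140.737 F1050
G01 X44.514 Y115.115 F1050
G01 X48.584 Y94.552 F1050
G01 X55.638 Y79.050 F1050
G01 X65.678 Y68.608 F1050
G0 X156.137 Y113.685
M3 S346
G01 X147.739 Y139.531 F4099
G01 X125.753 Y155.505 F4099
G01 X98.577 Y155.505 F4099
G01 X76.591 Y139.531 F4099
G01 X68.193 Y113.685 F4099
G01 X76.591 Y87.839 F4099
G01 X98.577 Y71.865 F4099
G01 X125.753 Y71.865 F4099
G01 X147.739 Y87.839 F4099
G01 X156.137 Y113.685 F4099
G0 X63.138 Y122.934
M3 S346
G01 X46.659 Y70.386 F4099
G01 X76.330 Y110.905 F4099
G01 X8.792 Y151.993 F4099
G01 X5.815 Y129.066 F4099
G01 X68.463 Y54.152 F4099
M5

1 u = 1 mm; y_m = 193.824 − y.

[1] `<path>` regular polygon, #000000→cut S839 F1050: (64.854,171.228) → (79.107,186.862) → (100.218,185.466) → (112.288,168.091) → (106.229,147.821) → (86.604,139.919) → (68.190,150.336) → (64.854,171.228) (closed)

[2] `<path>` cubic bezier, #ff0000→score S573 F1488: (21.276,30.867) → (28.577,54.128) → (53.139,91.458) → (84.931,131.646) → (113.923,163.479) → (130.084,175.745)

[3] `<path>` open polyline, #ff0000→score S573 F1488: (141.068,97.649) → (68.838,85.436) → (114.709,182.020)

[4] `<path>` quadratic bezier, #000000→cut S839 F1050: (45.331,171.420) → (43.430,140.737) → (44.514,115.115) → (48.584,94.552) → (55.638,79.050) → (65.678,68.608)

[5] `<circle>` circle, #008000→engrave S346 F4099: (156.137,113.685) → (147.739,139.531) → (125.753,155.505) → (98.577,155.505) → (76.591,139.531) → (68.193,113.685) → (76.591,87.839) → (98.577,71.865) → (125.753,71.865) → (147.739,87.839) → (156.137,113.685) (closed)

[6] `<polyline>` open polyline, #008000→engrave S346 F4099: (63.138,122.934) → (46.659,70.386) → (76.330,110.905) → (8.792,151.993) → (5.815,129.066) → (68.463,54.152)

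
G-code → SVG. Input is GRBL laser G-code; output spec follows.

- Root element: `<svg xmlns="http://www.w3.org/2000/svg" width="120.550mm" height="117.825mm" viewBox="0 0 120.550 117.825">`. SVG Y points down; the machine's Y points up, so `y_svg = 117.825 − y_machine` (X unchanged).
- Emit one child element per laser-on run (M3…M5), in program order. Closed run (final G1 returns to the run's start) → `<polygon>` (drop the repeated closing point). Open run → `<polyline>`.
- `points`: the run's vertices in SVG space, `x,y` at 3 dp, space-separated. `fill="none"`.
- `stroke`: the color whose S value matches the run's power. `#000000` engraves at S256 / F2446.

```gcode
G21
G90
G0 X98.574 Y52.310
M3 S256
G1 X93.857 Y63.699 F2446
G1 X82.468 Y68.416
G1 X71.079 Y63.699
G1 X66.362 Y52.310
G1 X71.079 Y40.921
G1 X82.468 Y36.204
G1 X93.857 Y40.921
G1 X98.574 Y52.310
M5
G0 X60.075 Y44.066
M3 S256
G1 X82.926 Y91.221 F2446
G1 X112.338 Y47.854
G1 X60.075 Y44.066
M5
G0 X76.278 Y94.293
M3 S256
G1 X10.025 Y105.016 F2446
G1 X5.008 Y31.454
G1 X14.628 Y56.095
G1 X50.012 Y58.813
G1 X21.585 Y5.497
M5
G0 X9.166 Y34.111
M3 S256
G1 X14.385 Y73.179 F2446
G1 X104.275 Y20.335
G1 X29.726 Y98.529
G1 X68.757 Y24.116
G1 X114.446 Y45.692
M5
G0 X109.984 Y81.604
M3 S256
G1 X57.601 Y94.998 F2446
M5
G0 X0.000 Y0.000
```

Machine Y-up, SVG Y-down with viewBox height 117.825, so y_svg = 117.825 − y_machine; X carries over. Every run uses S256, so all elements get stroke `#000000` (engrave).

Run 1: The run returns to its start, so emit a `<polygon>` with points (Y-flipped): 98.574,65.515 93.857,54.126 82.468,49.409 71.079,54.126 66.362,65.515 71.079,76.904 82.468,81.621 93.857,76.904.

Run 2: The run returns to its start, so emit a `<polygon>` with points (Y-flipped): 60.075,73.759 82.926,26.604 112.338,69.971.

Run 3: The run is open, so emit a `<polyline>` with points (Y-flipped): 76.278,23.532 10.025,12.809 5.008,86.371 14.628,61.730 50.012,59.012 21.585,112.328.

Run 4: The run is open, so emit a `<polyline>` with points (Y-flipped): 9.166,83.714 14.385,44.646 104.275,97.490 29.726,19.296 68.757,93.709 114.446,72.133.

Run 5: The run is open, so emit a `<polyline>` with points (Y-flipped): 109.984,36.221 57.601,22.827.

<svg xmlns="http://www.w3.org/2000/svg" width="120.550mm" height="117.825mm" viewBox="0 0 120.550 117.825">
  <polygon points="98.574,65.515 93.857,54.126 82.468,49.409 71.079,54.126 66.362,65.515 71.079,76.904 82.468,81.621 93.857,76.904" fill="none" stroke="#000000"/>
  <polygon points="60.075,73.759 82.926,26.604 112.338,69.971" fill="none" stroke="#000000"/>
  <polyline points="76.278,23.532 10.025,12.809 5.008,86.371 14.628,61.730 50.012,59.012 21.585,112.328" fill="none" stroke="#000000"/>
  <polyline points="9.166,83.714 14.385,44.646 104.275,97.490 29.726,19.296 68.757,93.709 114.446,72.133" fill="none" stroke="#000000"/>
  <polyline points="109.984,36.221 57.601,22.827" fill="none" stroke="#000000"/>
</svg>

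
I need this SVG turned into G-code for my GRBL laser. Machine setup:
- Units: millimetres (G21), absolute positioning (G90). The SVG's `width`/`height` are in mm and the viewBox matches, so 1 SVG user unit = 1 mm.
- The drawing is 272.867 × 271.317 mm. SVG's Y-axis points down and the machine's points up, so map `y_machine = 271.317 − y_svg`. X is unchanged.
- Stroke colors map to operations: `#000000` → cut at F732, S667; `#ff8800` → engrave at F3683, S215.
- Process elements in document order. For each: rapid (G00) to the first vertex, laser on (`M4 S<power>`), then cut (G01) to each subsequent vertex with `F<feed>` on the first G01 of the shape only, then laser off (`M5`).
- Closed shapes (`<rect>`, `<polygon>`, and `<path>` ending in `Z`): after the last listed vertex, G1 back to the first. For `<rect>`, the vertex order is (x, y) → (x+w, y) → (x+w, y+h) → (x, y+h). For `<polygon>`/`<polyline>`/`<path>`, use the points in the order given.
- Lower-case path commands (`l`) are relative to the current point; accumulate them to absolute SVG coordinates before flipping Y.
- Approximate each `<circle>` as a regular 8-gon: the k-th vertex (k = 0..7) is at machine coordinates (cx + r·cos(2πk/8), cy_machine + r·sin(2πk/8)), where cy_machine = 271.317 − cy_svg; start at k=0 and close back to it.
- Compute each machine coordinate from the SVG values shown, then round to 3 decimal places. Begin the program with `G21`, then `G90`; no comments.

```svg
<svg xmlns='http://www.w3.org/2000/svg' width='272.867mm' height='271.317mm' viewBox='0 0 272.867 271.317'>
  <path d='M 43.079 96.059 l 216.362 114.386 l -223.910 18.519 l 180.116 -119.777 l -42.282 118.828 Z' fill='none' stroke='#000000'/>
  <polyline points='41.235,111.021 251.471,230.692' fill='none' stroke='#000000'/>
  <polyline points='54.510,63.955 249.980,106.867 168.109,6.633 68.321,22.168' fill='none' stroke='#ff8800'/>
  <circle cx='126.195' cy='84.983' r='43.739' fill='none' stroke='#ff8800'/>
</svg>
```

G21
G90
G00 X43.079 Y175.258
M4 S667
G01 X259.441 Y60.872 F732
G01 X35.531 Y42.353
G01 X215.647 Y162.130
G01 X173.365 Y43.302
G01 X43.079 Y175.258
M5
G00 X41.235 Y160.296
M4 S667
G01 X251.471 Y40.625 F732
M5
G00 X54.510 Y207.362
M4 S215
G01 X249.980 Y164.450 F3683
G01 X168.109 Y264.684
G01 X68.321 Y249.149
M5
G00 X169.934 Y186.334
M4 S215
G01 X157.123 Y217.262 F3683
G01 X126.195 Y230.073
G01 X95.267 Y217.262
G01 X82.456 Y186.334
G01 X95.267 Y155.406
G01 X126.195 Y142.595
G01 X157.123 Y155.406
G01 X169.934 Y186.334
M5

viewBox `0 0 272.867 271.317` with mm width/height → 1 unit = 1 mm. Flip: y_m = 271.317 − y_svg.

**Shape 1** — `<path>` closed polygon, stroke `#000000` → cut (S667, F732). Machine vertices: (43.079,175.258) → (259.441,60.872) → (35.531,42.353) → (215.647,162.130) → (173.365,43.302) → (43.079,175.258). Closed: final G1 returns to the first vertex.

**Shape 2** — `<polyline>` line segment, stroke `#000000` → cut (S667, F732). Machine vertices: (41.235,160.296) → (251.471,40.625). Open path.

**Shape 3** — `<polyline>` open polyline, stroke `#ff8800` → engrave (S215, F3683). Machine vertices: (54.510,207.362) → (249.980,164.450) → (168.109,264.684) → (68.321,249.149). Open path.

**Shape 4** — `<circle>` circle, stroke `#ff8800` → engrave (S215, F3683). Machine vertices: (169.934,186.334) → (157.123,217.262) → (126.195,230.073) → (95.267,217.262) → (82.456,186.334) → (95.267,155.406) → (126.195,142.595) → (157.123,155.406) → (169.934,186.334). Closed: final G1 returns to the first vertex.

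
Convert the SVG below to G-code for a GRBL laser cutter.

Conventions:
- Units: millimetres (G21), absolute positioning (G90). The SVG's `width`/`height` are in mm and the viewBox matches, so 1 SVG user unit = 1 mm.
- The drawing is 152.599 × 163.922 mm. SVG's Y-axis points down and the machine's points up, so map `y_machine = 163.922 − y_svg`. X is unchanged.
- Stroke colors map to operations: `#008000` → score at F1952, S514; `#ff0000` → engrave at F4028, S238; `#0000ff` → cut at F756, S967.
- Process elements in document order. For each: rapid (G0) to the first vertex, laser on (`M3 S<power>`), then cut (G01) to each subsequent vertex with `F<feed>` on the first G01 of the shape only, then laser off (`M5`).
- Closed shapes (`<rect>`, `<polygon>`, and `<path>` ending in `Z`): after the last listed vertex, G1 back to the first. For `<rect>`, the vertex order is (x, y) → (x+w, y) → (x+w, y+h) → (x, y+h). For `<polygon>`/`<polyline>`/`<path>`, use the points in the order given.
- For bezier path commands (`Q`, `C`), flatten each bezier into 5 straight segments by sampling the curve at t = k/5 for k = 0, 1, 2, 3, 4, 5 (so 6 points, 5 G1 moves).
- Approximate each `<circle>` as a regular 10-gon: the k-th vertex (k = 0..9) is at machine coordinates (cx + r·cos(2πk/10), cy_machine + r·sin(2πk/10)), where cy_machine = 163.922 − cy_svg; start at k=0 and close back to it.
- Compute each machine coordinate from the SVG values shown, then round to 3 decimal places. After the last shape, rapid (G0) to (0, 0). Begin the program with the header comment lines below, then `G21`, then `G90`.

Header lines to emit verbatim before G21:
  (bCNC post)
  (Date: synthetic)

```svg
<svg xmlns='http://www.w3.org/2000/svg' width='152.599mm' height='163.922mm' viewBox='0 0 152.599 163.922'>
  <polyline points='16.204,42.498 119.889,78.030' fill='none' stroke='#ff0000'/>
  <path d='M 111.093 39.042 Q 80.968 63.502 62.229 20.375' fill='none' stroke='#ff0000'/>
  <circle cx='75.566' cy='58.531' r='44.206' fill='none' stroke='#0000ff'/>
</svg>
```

(bCNC post)
(Date: synthetic)
G21
G90
G0 X16.204 Y121.424
M3 S238
G01 X119.889 Y85.892 F4028
M5
G0 X111.093 Y124.880
M3 S238
G01 X99.498 Y117.799 F4028
G01 X88.815 Y116.126
G01 X79.042 Y119.859
G01 X70.180 Y129.000
G01 X62.229 Y143.547
M5
G0 X119.772 Y105.391
M3 S967
G01 X111.329 Y131.375 F756
G01 X89.226 Y147.433
G01 X61.906 Y147.433
G01 X39.803 Y131.375
G01 X31.360 Y105.391
G01 X39.803 Y79.407
G01 X61.906 Y63.349
G01 X89.226 Y63.349
G01 X111.329 Y79.407
G01 X119.772 Y105.391
M5
G0 X0.000 Y0.000

1 u = 1 mm; y_m = 163.922 − y.

[1] `<polyline>` line segment, #ff0000→engrave S238 F4028: (16.204,121.424) → (119.889,85.892)

[2] `<path>` quadratic bezier, #ff0000→engrave S238 F4028: (111.093,124.880) → (99.498,117.799) → (88.815,116.126) → (79.042,119.859) → (70.180,129.000) → (62.229,143.547)

[3] `<circle>` circle, #0000ff→cut S967 F756: (119.772,105.391) → (111.329,131.375) → (89.226,147.433) → (61.906,147.433) → (39.803,131.375) → (31.360,105.391) → (39.803,79.407) → (61.906,63.349) → (89.226,63.349) → (111.329,79.407) → (119.772,105.391) (closed)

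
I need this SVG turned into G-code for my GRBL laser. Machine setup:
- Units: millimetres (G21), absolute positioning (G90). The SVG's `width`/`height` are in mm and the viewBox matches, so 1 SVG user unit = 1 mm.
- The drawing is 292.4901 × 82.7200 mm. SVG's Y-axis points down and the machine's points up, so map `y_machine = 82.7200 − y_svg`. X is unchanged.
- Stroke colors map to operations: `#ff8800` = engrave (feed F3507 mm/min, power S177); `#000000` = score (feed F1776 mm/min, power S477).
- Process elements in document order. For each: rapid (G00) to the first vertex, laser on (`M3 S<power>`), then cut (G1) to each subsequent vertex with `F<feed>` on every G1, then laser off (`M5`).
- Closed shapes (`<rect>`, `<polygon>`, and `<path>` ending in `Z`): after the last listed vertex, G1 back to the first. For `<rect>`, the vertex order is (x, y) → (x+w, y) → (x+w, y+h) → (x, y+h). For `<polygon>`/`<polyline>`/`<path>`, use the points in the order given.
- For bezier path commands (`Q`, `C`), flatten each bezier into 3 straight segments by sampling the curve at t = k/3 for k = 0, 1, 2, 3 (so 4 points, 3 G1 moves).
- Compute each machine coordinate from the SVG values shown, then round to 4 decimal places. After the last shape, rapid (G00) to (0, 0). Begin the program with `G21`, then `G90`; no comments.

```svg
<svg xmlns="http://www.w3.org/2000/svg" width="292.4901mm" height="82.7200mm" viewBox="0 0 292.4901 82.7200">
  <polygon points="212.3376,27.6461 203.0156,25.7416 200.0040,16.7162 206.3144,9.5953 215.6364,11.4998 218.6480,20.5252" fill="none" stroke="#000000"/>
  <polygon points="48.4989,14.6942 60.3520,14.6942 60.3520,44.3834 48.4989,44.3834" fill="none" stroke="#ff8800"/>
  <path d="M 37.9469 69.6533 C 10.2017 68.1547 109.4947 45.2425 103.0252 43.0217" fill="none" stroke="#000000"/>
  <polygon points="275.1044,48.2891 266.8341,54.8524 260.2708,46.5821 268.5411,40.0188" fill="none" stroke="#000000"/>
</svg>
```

G21
G90
G00 X212.3376 Y55.0739
M3 S477
G1 X203.0156 Y56.9784 F1776
G1 X200.0040 Y66.0038 F1776
G1 X206.3144 Y73.1247 F1776
G1 X215.6364 Y71.2202 F1776
G1 X218.6480 Y62.1948 F1776
G1 X212.3376 Y55.0739 F1776
M5
G00 X48.4989 Y68.0258
M3 S177
G1 X60.3520 Y68.0258 F3507
G1 X60.3520 Y38.3366 F3507
G1 X48.4989 Y38.3366 F3507
G1 X48.4989 Y68.0258 F3507
M5
G00 X37.9469 Y13.0667
M3 S477
G1 X43.9255 Y20.1437 F1776
G1 X82.8628 Y32.1398 F1776
G1 X103.0252 Y39.6983 F1776
M5
G00 X275.1044 Y34.4309
M3 S477
G1 X266.8341 Y27.8676 F1776
G1 X260.2708 Y36.1379 F1776
G1 X268.5411 Y42.7012 F1776
G1 X275.1044 Y34.4309 F1776
M5
G00 X0.0000 Y0.0000

Since the viewBox matches the mm dimensions, user units are millimetres directly. The only transform is the Y-flip y_m = 82.7200 − y_svg.

Shape 1 is a regular polygon drawn with `<polygon>`. Its stroke #000000 means score at S477, F1776. After flipping Y the toolpath is (212.3376,55.0739) → (203.0156,56.9784) → (200.0040,66.0038) → (206.3144,73.1247) → (215.6364,71.2202) → (218.6480,62.1948) → (212.3376,55.0739), returning to the start.

Shape 2 is a rectangle drawn with `<polygon>`. Its stroke #ff8800 means engrave at S177, F3507. After flipping Y the toolpath is (48.4989,68.0258) → (60.3520,68.0258) → (60.3520,38.3366) → (48.4989,38.3366) → (48.4989,68.0258), returning to the start.

Shape 3 is a cubic bezier drawn with `<path>`. Its stroke #000000 means score at S477, F1776. After flipping Y the toolpath is (37.9469,13.0667) → (43.9255,20.1437) → (82.8628,32.1398) → (103.0252,39.6983).

Shape 4 is a regular polygon drawn with `<polygon>`. Its stroke #000000 means score at S477, F1776. After flipping Y the toolpath is (275.1044,34.4309) → (266.8341,27.8676) → (260.2708,36.1379) → (268.5411,42.7012) → (275.1044,34.4309), returning to the start.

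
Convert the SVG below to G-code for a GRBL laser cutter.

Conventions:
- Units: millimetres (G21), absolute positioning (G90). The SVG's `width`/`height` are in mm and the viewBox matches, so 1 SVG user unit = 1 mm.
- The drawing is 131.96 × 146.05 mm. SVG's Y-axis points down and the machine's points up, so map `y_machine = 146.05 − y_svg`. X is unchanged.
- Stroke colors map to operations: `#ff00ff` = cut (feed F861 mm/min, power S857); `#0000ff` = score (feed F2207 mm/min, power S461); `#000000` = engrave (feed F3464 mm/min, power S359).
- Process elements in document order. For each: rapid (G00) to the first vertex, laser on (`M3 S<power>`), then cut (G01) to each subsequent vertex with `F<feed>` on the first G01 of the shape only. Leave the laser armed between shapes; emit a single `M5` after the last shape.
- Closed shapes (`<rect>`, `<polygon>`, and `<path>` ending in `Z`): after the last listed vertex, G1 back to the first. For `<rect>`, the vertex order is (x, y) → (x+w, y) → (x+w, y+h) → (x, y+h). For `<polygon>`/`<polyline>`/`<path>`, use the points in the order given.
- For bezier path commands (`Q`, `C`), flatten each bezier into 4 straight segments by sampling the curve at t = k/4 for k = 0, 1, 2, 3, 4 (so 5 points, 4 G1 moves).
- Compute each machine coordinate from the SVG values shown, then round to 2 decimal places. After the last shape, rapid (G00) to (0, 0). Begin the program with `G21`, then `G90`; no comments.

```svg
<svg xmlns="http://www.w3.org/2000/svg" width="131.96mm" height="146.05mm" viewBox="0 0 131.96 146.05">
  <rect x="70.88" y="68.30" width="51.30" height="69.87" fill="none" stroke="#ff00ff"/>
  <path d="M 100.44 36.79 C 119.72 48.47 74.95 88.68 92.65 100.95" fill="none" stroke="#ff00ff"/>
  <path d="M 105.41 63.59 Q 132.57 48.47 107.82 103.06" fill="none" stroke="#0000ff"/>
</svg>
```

G21
G90
G00 X70.88 Y77.75
M3 S857
G01 X122.18 Y77.75 F861
G01 X122.18 Y7.88
G01 X70.88 Y7.88
G01 X70.88 Y77.75
G00 X100.44 Y109.26
M3 S857
G01 X104.87 Y96.03 F861
G01 X97.14 Y77.40
G01 X89.11 Y58.66
G01 X92.65 Y45.10
G00 X105.41 Y82.46
M3 S461
G01 X115.75 Y85.66 F2207
G01 X119.59 Y80.15
G01 X116.95 Y65.93
G01 X107.82 Y42.99
M5
G00 X0.00 Y0.00

1 u = 1 mm; y_m = 146.05 − y.

[1] `<rect>` rectangle, #ff00ff→cut S857 F861: (70.88,77.75) → (122.18,77.75) → (122.18,7.88) → (70.88,7.88) → (70.88,77.75) (closed)

[2] `<path>` cubic bezier, #ff00ff→cut S857 F861: (100.44,109.26) → (104.87,96.03) → (97.14,77.40) → (89.11,58.66) → (92.65,45.10)

[3] `<path>` quadratic bezier, #0000ff→score S461 F2207: (105.41,82.46) → (115.75,85.66) → (119.59,80.15) → (116.95,65.93) → (107.82,42.99)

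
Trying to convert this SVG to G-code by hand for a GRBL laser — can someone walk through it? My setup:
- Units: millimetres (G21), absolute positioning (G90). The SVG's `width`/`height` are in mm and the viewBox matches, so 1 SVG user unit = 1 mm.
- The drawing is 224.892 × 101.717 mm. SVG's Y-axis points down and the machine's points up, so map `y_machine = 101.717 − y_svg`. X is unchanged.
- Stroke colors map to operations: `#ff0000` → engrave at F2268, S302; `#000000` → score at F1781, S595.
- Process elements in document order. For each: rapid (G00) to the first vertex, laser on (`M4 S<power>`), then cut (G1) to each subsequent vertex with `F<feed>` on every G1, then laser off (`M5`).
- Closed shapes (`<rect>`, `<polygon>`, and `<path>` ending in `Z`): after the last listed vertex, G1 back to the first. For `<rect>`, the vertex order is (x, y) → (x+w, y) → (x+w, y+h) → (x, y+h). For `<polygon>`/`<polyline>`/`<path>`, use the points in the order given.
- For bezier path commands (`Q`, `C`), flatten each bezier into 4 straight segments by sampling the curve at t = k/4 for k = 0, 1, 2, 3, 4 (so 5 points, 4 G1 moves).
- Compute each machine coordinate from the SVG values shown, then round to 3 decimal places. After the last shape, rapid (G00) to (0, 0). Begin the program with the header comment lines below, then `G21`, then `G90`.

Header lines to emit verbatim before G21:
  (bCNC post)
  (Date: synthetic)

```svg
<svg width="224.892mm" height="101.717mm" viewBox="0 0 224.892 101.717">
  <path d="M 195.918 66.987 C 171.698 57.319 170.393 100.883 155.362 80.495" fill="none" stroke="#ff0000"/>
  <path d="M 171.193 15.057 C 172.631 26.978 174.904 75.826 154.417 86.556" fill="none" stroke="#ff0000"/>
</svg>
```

1 u = 1 mm; y_m = 101.717 − y.

[1] `<path>` cubic bezier, #ff0000→engrave S302 F2268: (195.918,34.730) → (181.477,33.831) → (172.194,23.956) → (164.634,16.091) → (155.362,21.222)

[2] `<path>` cubic bezier, #ff0000→engrave S302 F2268: (171.193,86.660) → (172.059,71.968) → (171.027,50.464) → (165.883,29.183) → (154.417,15.161)

(bCNC post)
(Date: synthetic)
G21
G90
G00 X195.918 Y34.730
M4 S302
G1 X181.477 Y33.831 F2268
G1 X172.194 Y23.956 F2268
G1 X164.634 Y16.091 F2268
G1 X155.362 Y21.222 F2268
M5
G00 X171.193 Y86.660
M4 S302
G1 X172.059 Y71.968 F2268
G1 X171.027 Y50.464 F2268
G1 X165.883 Y29.183 F2268
G1 X154.417 Y15.161 F2268
M5
G00 X0.000 Y0.000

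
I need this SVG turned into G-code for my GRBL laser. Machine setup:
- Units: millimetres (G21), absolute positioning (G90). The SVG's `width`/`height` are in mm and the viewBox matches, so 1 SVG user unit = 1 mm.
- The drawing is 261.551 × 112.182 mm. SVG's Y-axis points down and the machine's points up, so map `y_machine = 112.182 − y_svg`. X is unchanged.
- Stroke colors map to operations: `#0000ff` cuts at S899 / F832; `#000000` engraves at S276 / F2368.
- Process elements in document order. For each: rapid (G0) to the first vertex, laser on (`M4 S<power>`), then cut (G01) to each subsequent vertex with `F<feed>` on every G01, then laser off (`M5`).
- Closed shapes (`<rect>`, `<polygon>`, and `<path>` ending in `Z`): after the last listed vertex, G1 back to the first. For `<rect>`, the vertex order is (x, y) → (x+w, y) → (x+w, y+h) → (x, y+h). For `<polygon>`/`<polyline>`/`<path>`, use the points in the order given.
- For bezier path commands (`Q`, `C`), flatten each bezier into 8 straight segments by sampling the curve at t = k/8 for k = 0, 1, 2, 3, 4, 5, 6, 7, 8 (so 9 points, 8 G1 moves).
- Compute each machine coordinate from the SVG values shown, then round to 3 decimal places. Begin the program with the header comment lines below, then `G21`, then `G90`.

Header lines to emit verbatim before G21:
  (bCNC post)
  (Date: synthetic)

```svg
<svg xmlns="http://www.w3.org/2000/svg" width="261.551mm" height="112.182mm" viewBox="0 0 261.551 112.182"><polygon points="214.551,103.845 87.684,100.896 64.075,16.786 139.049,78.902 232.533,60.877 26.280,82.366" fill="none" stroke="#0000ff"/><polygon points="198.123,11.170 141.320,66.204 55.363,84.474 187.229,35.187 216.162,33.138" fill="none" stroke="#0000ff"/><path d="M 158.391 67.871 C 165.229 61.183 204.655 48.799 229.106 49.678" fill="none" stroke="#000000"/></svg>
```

(bCNC post)
(Date: synthetic)
G21
G90
G0 X214.551 Y8.337
M4 S899
G01 X87.684 Y11.286 F832
G01 X64.075 Y95.396 F832
G01 X139.049 Y33.280 F832
G01 X232.533 Y51.305 F832
G01 X26.280 Y29.816 F832
G01 X214.551 Y8.337 F832
M5
G0 X198.123 Y101.012
M4 S899
G01 X141.320 Y45.978 F832
G01 X55.363 Y27.708 F832
G01 X187.229 Y76.995 F832
G01 X216.162 Y79.044 F832
G01 X198.123 Y101.012 F832
M5
G0 X158.391 Y44.311
M4 S276
G01 X162.390 Y47.049 F2368
G01 X168.887 Y50.099 F2368
G01 X177.324 Y53.238 F2368
G01 X187.144 Y56.245 F2368
G01 X197.789 Y58.897 F2368
G01 X208.703 Y60.973 F2368
G01 X219.328 Y62.249 F2368
G01 X229.106 Y62.504 F2368
M5

viewBox `0 0 261.551 112.182` with mm width/height → 1 unit = 1 mm. Flip: y_m = 112.182 − y_svg.

**Shape 1** — `<polygon>` closed polygon, stroke `#0000ff` → cut (S899, F832). Machine vertices: (214.551,8.337) → (87.684,11.286) → (64.075,95.396) → (139.049,33.280) → (232.533,51.305) → (26.280,29.816) → (214.551,8.337). Closed: final G1 returns to the first vertex.

**Shape 2** — `<polygon>` closed polygon, stroke `#0000ff` → cut (S899, F832). Machine vertices: (198.123,101.012) → (141.320,45.978) → (55.363,27.708) → (187.229,76.995) → (216.162,79.044) → (198.123,101.012). Closed: final G1 returns to the first vertex.

**Shape 3** — `<path>` cubic bezier, stroke `#000000` → engrave (S276, F2368). Control points (SVG): P0=(158.391,67.871), P1=(165.229,61.183), P2=(204.655,48.799), P3=(229.106,49.678); sampled at t=k/8. Machine vertices: (158.391,44.311) → (162.390,47.049) → (168.887,50.099) → (177.324,53.238) → (187.144,56.245) → (197.789,58.897) → (208.703,60.973) → (219.328,62.249) → (229.106,62.504). Open path.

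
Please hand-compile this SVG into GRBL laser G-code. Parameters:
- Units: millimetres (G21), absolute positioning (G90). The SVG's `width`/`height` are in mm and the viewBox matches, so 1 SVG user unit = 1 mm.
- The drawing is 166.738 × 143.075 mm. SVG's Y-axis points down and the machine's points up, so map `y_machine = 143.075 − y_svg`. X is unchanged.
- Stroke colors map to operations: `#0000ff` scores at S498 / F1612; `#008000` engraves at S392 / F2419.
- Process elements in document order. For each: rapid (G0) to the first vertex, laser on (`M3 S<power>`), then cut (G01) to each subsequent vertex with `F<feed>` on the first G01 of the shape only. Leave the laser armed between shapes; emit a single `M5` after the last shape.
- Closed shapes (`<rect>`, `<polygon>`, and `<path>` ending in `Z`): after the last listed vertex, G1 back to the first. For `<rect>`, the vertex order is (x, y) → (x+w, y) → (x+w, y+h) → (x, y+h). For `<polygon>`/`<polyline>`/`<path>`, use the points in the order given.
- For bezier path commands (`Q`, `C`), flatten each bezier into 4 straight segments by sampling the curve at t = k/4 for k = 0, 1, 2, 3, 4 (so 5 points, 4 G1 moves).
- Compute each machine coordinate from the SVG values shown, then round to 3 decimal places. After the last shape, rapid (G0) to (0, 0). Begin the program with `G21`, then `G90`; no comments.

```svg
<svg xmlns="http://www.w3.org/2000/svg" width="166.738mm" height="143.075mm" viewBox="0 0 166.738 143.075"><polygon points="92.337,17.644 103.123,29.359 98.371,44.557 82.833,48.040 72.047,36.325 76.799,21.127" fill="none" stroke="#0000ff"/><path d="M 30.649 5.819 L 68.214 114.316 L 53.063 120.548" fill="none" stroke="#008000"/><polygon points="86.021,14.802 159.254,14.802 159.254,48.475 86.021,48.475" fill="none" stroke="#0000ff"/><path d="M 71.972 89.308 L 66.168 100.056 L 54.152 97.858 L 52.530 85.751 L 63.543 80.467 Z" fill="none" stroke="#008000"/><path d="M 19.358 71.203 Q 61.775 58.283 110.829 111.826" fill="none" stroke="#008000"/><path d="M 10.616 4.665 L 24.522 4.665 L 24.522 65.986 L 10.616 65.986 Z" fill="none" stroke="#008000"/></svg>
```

viewBox `0 0 166.738 143.075` with mm width/height → 1 unit = 1 mm. Flip: y_m = 143.075 − y_svg.

**Shape 1** — `<polygon>` regular polygon, stroke `#0000ff` → score (S498, F1612). Machine vertices: (92.337,125.431) → (103.123,113.716) → (98.371,98.518) → (82.833,95.035) → (72.047,106.750) → (76.799,121.948) → (92.337,125.431). Closed: final G1 returns to the first vertex.

**Shape 2** — `<path>` open polyline, stroke `#008000` → engrave (S392, F2419). Machine vertices: (30.649,137.256) → (68.214,28.759) → (53.063,22.527). Open path.

**Shape 3** — `<polygon>` rectangle, stroke `#0000ff` → score (S498, F1612). Machine vertices: (86.021,128.273) → (159.254,128.273) → (159.254,94.600) → (86.021,94.600) → (86.021,128.273). Closed: final G1 returns to the first vertex.

**Shape 4** — `<path>` regular polygon, stroke `#008000` → engrave (S392, F2419). Machine vertices: (71.972,53.767) → (66.168,43.019) → (54.152,45.217) → (52.530,57.324) → (63.543,62.608) → (71.972,53.767). Closed: final G1 returns to the first vertex.

**Shape 5** — `<path>` quadratic bezier, stroke `#008000` → engrave (S392, F2419). Control points (SVG): P0=(19.358,71.203), P1=(61.775,58.283), P2=(110.829,111.826); sampled at t=k/4. Machine vertices: (19.358,71.872) → (40.981,74.178) → (63.434,68.176) → (86.717,53.867) → (110.829,31.249). Open path.

**Shape 6** — `<path>` rectangle, stroke `#008000` → engrave (S392, F2419). Machine vertices: (10.616,138.410) → (24.522,138.410) → (24.522,77.089) → (10.616,77.089) → (10.616,138.410). Closed: final G1 returns to the first vertex.

G21
G90
G0 X92.337 Y125.431
M3 S498
G01 X103.123 Y113.716 F1612
G01 X98.371 Y98.518
G01 X82.833 Y95.035
G01 X72.047 Y106.750
G01 X76.799 Y121.948
G01 X92.337 Y125.431
G0 X30.649 Y137.256
M3 S392
G01 X68.214 Y28.759 F2419
G01 X53.063 Y22.527
G0 X86.021 Y128.273
M3 S498
G01 X159.254 Y128.273 F1612
G01 X159.254 Y94.600
G01 X86.021 Y94.600
G01 X86.021 Y128.273
G0 X71.972 Y53.767
M3 S392
G01 X66.168 Y43.019 F2419
G01 X54.152 Y45.217
G01 X52.530 Y57.324
G01 X63.543 Y62.608
G01 X71.972 Y53.767
G0 X19.358 Y71.872
M3 S392
G01 X40.981 Y74.178 F2419
G01 X63.434 Y68.176
G01 X86.717 Y53.867
G01 X110.829 Y31.249
G0 X10.616 Y138.410
M3 S392
G01 X24.522 Y138.410 F2419
G01 X24.522 Y77.089
G01 X10.616 Y77.089
G01 X10.616 Y138.410
M5
G0 X0.000 Y0.000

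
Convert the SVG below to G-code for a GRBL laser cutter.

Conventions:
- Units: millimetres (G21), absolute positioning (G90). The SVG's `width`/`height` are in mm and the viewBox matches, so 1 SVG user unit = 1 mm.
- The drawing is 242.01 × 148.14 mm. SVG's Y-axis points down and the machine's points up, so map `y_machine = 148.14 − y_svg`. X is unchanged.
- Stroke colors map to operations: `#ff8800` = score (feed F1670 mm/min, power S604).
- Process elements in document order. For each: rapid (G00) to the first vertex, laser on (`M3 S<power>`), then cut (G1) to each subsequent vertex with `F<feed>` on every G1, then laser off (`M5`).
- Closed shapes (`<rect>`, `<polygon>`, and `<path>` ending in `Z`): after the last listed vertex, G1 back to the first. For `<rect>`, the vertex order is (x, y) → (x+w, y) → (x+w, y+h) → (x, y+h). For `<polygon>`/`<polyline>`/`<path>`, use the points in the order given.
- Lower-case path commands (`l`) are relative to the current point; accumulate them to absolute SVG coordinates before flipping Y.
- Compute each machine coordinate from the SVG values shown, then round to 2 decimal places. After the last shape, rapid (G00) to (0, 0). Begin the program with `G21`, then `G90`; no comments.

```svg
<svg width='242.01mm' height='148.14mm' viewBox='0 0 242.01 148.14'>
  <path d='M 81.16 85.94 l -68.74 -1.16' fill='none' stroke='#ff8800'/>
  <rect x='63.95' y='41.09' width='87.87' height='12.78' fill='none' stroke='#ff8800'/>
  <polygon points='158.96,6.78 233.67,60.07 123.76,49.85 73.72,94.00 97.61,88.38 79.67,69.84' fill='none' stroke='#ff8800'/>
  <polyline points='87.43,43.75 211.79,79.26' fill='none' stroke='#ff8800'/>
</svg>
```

G21
G90
G00 X81.16 Y62.20
M3 S604
G1 X12.42 Y63.36 F1670
M5
G00 X63.95 Y107.05
M3 S604
G1 X151.82 Y107.05 F1670
G1 X151.82 Y94.27 F1670
G1 X63.95 Y94.27 F1670
G1 X63.95 Y107.05 F1670
M5
G00 X158.96 Y141.36
M3 S604
G1 X233.67 Y88.07 F1670
G1 X123.76 Y98.29 F1670
G1 X73.72 Y54.14 F1670
G1 X97.61 Y59.76 F1670
G1 X79.67 Y78.30 F1670
G1 X158.96 Y141.36 F1670
M5
G00 X87.43 Y104.39
M3 S604
G1 X211.79 Y68.88 F1670
M5
G00 X0.00 Y0.00

1 u = 1 mm; y_m = 148.14 − y.

[1] `<path>` line segment, #ff8800→score S604 F1670: (81.16,62.20) → (12.42,63.36)

[2] `<rect>` rectangle, #ff8800→score S604 F1670: (63.95,107.05) → (151.82,107.05) → (151.82,94.27) → (63.95,94.27) → (63.95,107.05) (closed)

[3] `<polygon>` closed polygon, #ff8800→score S604 F1670: (158.96,141.36) → (233.67,88.07) → (123.76,98.29) → (73.72,54.14) → (97.61,59.76) → (79.67,78.30) → (158.96,141.36) (closed)

[4] `<polyline>` line segment, #ff8800→score S604 F1670: (87.43,104.39) → (211.79,68.88)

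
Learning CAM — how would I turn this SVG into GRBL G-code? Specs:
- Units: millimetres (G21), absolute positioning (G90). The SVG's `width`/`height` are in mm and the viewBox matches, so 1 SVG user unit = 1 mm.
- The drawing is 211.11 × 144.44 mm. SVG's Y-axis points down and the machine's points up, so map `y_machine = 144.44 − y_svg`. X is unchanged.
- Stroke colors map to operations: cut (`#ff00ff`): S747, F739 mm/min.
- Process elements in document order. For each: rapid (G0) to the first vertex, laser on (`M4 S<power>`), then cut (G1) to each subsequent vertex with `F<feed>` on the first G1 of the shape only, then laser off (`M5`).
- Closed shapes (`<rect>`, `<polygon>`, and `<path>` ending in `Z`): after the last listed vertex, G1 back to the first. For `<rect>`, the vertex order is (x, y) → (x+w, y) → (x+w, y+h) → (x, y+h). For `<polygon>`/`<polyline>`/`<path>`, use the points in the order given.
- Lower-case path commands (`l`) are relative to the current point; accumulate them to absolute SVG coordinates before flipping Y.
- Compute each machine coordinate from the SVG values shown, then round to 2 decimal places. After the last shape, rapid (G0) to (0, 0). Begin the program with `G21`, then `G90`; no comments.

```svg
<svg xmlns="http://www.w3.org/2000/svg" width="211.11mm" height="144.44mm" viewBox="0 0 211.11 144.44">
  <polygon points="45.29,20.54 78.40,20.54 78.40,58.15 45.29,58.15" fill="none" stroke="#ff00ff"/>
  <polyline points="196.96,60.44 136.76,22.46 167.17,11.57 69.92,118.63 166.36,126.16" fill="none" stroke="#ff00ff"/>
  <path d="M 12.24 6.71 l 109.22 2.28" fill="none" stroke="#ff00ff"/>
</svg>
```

G21
G90
G0 X45.29 Y123.90
M4 S747
G1 X78.40 Y123.90 F739
G1 X78.40 Y86.29
G1 X45.29 Y86.29
G1 X45.29 Y123.90
M5
G0 X196.96 Y84.00
M4 S747
G1 X136.76 Y121.98 F739
G1 X167.17 Y132.87
G1 X69.92 Y25.81
G1 X166.36 Y18.28
M5
G0 X12.24 Y137.73
M4 S747
G1 X121.46 Y135.45 F739
M5
G0 X0.00 Y0.00

1 u = 1 mm; y_m = 144.44 − y.

[1] `<polygon>` rectangle, #ff00ff→cut S747 F739: (45.29,123.90) → (78.40,123.90) → (78.40,86.29) → (45.29,86.29) → (45.29,123.90) (closed)

[2] `<polyline>` open polyline, #ff00ff→cut S747 F739: (196.96,84.00) → (136.76,121.98) → (167.17,132.87) → (69.92,25.81) → (166.36,18.28)

[3] `<path>` line segment, #ff00ff→cut S747 F739: (12.24,137.73) → (121.46,135.45)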